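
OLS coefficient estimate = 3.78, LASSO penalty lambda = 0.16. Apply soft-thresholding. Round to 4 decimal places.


|beta_OLS| = 3.78.
lambda = 0.16.
Since |beta| > lambda, coefficient = sign(beta)*(|beta| - lambda) = 3.6200.
Result = 3.6200.

3.6200


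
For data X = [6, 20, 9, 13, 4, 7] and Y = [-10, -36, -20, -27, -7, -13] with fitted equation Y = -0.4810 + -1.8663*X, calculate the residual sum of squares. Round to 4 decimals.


Compute predicted values, then residuals = yi - yhat_i.
Residuals: [1.6788, 1.8070, -2.7223, -2.2571, 0.9462, 0.5451].
SSres = sum(residual^2) = 19.7815.

19.7815


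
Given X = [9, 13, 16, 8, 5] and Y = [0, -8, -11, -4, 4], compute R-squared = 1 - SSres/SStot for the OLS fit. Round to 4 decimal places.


The fitted line is Y = 9.5909 + -1.3128*X.
SSres = 15.8797, SStot = 144.8000.
R^2 = 1 - SSres/SStot = 0.8903.

0.8903


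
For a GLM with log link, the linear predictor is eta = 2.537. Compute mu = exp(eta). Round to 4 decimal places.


mu = exp(eta) = exp(2.537).
= 12.6417.

12.6417


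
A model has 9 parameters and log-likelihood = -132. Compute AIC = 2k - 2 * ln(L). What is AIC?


AIC = 2k - 2*loglik = 2(9) - 2(-132).
= 18 + 264 = 282.

282


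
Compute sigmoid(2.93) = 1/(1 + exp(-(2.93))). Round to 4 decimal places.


First, exp(-2.9300) = 0.0534.
Then sigma(z) = 1/(1 + 0.0534) = 0.9493.

0.9493


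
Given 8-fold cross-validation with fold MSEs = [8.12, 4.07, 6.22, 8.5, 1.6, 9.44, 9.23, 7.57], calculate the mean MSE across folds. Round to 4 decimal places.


Sum of fold MSEs = 54.7500.
Average = 54.7500 / 8 = 6.8438.

6.8438


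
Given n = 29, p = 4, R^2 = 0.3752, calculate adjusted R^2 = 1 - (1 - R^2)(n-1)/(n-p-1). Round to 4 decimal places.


Plug in: Adj R^2 = 1 - (1 - 0.3752) * 28/24.
= 1 - 0.6248 * 28/24
= 1 - 17.4944 / 24
= 1 - 0.7289 = 0.2711.

0.2711


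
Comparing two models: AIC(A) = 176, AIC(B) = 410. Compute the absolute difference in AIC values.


|AIC_A - AIC_B| = |176 - 410| = 234.
Model A is preferred (lower AIC).

234


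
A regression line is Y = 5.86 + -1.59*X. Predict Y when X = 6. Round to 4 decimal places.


Plug X = 6 into Y = 5.86 + -1.59*X:
Y = 5.86 + -9.5400 = -3.6800.

-3.6800


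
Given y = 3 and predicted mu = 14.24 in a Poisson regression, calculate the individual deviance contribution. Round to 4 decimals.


y/mu = 3/14.24 = 0.210674 (approx.), and ln(3/14.24) = -1.557443.
y * ln(y/mu) = 3 * -1.557443 = -4.672329.
y - mu = -11.24.
D = 2 * (-4.672329 - -11.24) = 13.135342, which rounds to 13.1353.

13.1353


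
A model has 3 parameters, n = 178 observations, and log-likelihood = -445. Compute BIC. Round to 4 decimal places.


k * ln(n) = 3 * ln(178) = 3 * 5.181784 = 15.545352.
-2 * loglik = -2 * (-445) = 890.
BIC = 15.545352 + 890 = 905.545352, which rounds to 905.5454.

905.5454


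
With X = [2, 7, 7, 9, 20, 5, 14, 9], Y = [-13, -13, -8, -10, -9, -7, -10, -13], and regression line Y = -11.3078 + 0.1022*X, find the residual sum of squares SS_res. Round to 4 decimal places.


For each point, residual = actual - predicted.
Residuals: [-1.8966, -2.4076, 2.5924, 0.3880, 0.2638, 3.7968, -0.1230, -2.6120].
Sum of squared residuals = 37.5877.

37.5877


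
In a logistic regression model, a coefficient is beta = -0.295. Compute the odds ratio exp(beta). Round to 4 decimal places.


The odds ratio is computed as:
OR = e^(-0.295) = 0.7445.

0.7445


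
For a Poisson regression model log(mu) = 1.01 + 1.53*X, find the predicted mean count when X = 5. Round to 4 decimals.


Compute eta = 1.01 + 1.53 * 5 = 8.6600.
Apply inverse link: mu = e^8.6600 = 5767.5347.

5767.5347


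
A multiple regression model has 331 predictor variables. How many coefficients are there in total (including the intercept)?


Total coefficients = number of predictors + 1 (for the intercept).
= 331 + 1 = 332.

332


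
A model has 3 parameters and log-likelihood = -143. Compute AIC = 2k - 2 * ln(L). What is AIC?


AIC = 2k - 2*loglik = 2(3) - 2(-143).
= 6 + 286 = 292.

292


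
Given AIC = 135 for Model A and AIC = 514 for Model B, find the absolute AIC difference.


|AIC_A - AIC_B| = |135 - 514| = 379.
Model A is preferred (lower AIC).

379


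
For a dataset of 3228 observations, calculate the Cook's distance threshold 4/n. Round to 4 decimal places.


The threshold is 4/n.
4/3228 = 0.0012.

0.0012


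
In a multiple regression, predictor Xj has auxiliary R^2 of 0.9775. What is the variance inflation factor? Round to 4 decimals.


Using VIF = 1/(1 - R^2_j):
1 - 0.9775 = 0.0225.
VIF = 44.4444.

44.4444


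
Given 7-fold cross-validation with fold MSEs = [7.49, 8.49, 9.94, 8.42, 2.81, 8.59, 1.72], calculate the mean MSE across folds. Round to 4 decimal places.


Total MSE across folds = 47.4600.
CV-MSE = 47.4600/7 = 6.7800.

6.7800


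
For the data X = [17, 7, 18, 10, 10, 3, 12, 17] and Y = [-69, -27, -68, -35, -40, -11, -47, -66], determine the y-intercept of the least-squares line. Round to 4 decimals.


First find the slope: b1 = -3.9586.
Means: xbar = 11.7500, ybar = -45.3750.
b0 = ybar - b1 * xbar = -45.3750 - -3.9586 * 11.7500 = 1.1391.

1.1391


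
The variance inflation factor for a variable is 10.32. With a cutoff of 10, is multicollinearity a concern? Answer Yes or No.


Check: VIF = 10.32 vs threshold = 10.
Since 10.32 >= 10, the answer is Yes.

Yes


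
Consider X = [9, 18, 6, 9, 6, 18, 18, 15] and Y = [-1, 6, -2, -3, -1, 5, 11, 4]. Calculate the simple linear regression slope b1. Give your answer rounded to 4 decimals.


The sample means are xbar = 12.3750 and ybar = 2.3750.
Compute S_xx = 205.8750 and S_xy = 166.8750.
Slope b1 = S_xy / S_xx = 166.8750 / 205.8750 = 0.8106.

0.8106


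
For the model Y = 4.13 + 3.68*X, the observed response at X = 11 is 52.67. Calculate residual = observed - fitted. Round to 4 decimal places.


Compute yhat = 4.13 + (3.68)(11) = 44.6100.
Residual = actual - predicted = 52.67 - 44.6100 = 8.0600.

8.0600


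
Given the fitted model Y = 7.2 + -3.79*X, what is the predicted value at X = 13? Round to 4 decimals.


Predicted value:
Y = 7.2 + (-3.79)(13) = 7.2 + -49.2700 = -42.0700.

-42.0700


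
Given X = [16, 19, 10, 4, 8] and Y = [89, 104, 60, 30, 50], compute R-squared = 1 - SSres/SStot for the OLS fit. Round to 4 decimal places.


The fitted line is Y = 10.5448 + 4.9171*X.
SSres = 0.1889, SStot = 3559.2000.
R^2 = 1 - SSres/SStot = 0.9999.

0.9999


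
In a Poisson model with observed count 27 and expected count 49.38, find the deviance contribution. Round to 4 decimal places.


Compute y*ln(y/mu) = 27*ln(27/49.38) = 27*-0.603709 = -16.300143.
y - mu = -22.38.
D = 2*(-16.300143 - (-22.38)) = 12.159714, which rounds to 12.1597.

12.1597


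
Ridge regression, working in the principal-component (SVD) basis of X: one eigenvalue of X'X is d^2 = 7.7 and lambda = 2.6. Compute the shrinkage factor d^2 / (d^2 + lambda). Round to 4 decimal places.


Compute the denominator: 7.7 + 2.6 = 10.3000.
Shrinkage factor = 7.7 / 10.3000 = 0.7476.

0.7476


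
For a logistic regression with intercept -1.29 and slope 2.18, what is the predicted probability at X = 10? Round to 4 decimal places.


Compute z = -1.29 + (2.18)(10) = 20.5100.
exp(-z) = 0.0000.
P = 1/(1 + 0.0000) = 1.0000.

1.0000


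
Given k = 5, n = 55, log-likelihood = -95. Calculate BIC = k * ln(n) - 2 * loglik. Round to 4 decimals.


ln(55) = 4.007333.
k * ln(n) = 5 * 4.007333 = 20.036665.
-2L = 190.
BIC = 20.036665 + 190 = 210.036665, which rounds to 210.0367.

210.0367


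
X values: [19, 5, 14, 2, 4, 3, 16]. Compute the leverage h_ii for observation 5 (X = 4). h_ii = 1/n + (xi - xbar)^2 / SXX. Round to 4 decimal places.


Mean of X: xbar = 9.0000.
SXX = 300.0000.
For X = 4: h = 1/7 + (4 - 9.0000)^2/300.0000 = 0.2262.

0.2262


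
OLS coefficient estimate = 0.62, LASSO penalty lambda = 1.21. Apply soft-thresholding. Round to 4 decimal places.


Absolute value: |0.62| = 0.62.
Compare to lambda = 1.21.
Since |beta| <= lambda, the coefficient is set to 0.

0.0000


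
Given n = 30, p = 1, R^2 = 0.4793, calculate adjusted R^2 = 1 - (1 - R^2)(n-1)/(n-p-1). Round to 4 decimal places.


Using the formula:
(1 - 0.4793) = 0.5207.
Multiply by 29/28: 0.5207 * 29 = 15.1003, then 15.1003 / 28 = 0.5393.
Adj R^2 = 1 - 0.5393 = 0.4607.

0.4607


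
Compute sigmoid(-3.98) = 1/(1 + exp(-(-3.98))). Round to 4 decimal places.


Compute exp(3.9800) = 53.5170.
Sigmoid = 1 / (1 + 53.5170) = 1 / 54.5170 = 0.0183.

0.0183


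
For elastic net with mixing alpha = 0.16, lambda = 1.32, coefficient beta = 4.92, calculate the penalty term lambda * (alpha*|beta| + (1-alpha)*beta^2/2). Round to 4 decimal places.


Compute:
L1 = 0.16 * 4.92 = 0.7872.
L2 = 0.84 * 4.92^2 / 2 = 10.1667.
Penalty = 1.32 * (0.7872 + 10.1667) = 14.4591.

14.4591


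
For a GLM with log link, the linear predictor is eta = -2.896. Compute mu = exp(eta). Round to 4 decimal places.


Apply the inverse link:
mu = e^-2.896 = 0.0552.

0.0552


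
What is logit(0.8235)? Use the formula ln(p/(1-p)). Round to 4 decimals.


Compute the odds: 0.8235/0.1765 = 4.6657.
Take the natural log: ln(4.6657) = 1.5402.

1.5402


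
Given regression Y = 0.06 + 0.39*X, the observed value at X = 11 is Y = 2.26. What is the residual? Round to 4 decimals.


Fitted value at X = 11 is yhat = 0.06 + 0.39*11 = 4.3500.
Residual = 2.26 - 4.3500 = -2.0900.

-2.0900


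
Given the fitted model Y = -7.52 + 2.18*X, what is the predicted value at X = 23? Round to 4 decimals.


Plug X = 23 into Y = -7.52 + 2.18*X:
Y = -7.52 + 50.1400 = 42.6200.

42.6200


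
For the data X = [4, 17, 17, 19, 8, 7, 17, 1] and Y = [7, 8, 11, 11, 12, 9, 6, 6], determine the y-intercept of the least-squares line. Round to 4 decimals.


Compute b1 = 0.1143 from the OLS formula.
With xbar = 11.2500 and ybar = 8.7500, the intercept is:
b0 = 8.7500 - 0.1143 * 11.2500 = 7.4638.

7.4638


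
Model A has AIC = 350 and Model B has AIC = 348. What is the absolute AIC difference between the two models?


Compute |350 - 348| = 2.
Model B has the smaller AIC.

2


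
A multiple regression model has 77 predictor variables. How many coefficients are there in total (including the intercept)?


Each predictor gets one coefficient, plus one intercept.
Total parameters = 77 + 1 = 78.

78


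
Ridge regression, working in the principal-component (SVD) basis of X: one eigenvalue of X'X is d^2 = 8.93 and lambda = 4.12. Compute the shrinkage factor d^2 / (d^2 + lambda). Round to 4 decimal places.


Compute the denominator: 8.93 + 4.12 = 13.0500.
Shrinkage factor = 8.93 / 13.0500 = 0.6843.

0.6843


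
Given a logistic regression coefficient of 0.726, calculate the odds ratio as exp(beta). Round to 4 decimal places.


Odds ratio = exp(beta) = exp(0.726).
= 2.0668.

2.0668


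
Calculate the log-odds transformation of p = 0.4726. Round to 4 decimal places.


Compute the odds: 0.4726/0.5274 = 0.8961.
Take the natural log: ln(0.8961) = -0.1097.

-0.1097


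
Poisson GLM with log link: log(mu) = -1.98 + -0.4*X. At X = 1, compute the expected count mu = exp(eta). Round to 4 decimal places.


Linear predictor: eta = -1.98 + (-0.4)(1) = -2.3800.
Expected count: mu = exp(-2.3800) = 0.0926.

0.0926


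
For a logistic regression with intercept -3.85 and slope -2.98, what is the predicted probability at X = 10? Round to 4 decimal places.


Linear predictor: z = -3.85 + -2.98 * 10 = -33.6500.
P = 1/(1 + exp(33.6500)) = 1/(1 + 411158540765623.4400) = 0.0000.

0.0000


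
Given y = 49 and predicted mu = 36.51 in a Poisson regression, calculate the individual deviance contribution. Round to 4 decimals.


Compute y*ln(y/mu) = 49*ln(49/36.51) = 49*0.294234 = 14.417466.
y - mu = 12.49.
D = 2*(14.417466 - (12.49)) = 3.854932, which rounds to 3.8549.

3.8549


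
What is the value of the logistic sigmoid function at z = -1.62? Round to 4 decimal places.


Compute exp(1.6200) = 5.0531.
Sigmoid = 1 / (1 + 5.0531) = 1 / 6.0531 = 0.1652.

0.1652


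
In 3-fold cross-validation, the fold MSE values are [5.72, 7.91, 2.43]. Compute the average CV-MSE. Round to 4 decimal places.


Sum of fold MSEs = 16.0600.
Average = 16.0600 / 3 = 5.3533.

5.3533


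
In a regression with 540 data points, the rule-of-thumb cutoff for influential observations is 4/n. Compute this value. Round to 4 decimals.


Cook's distance cutoff = 4/n = 4/540.
= 0.0074.

0.0074


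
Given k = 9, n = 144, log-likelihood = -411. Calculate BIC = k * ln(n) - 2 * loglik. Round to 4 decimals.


k * ln(n) = 9 * ln(144) = 9 * 4.969813 = 44.728317.
-2 * loglik = -2 * (-411) = 822.
BIC = 44.728317 + 822 = 866.728317, which rounds to 866.7283.

866.7283


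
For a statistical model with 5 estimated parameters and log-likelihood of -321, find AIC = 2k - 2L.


AIC = 2k - 2*loglik = 2(5) - 2(-321).
= 10 + 642 = 652.

652


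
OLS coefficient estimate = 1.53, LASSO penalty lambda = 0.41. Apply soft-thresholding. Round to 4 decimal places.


Check: |1.53| = 1.53 vs lambda = 0.41.
Since |beta| > lambda, coefficient = sign(beta)*(|beta| - lambda) = 1.1200.
Soft-thresholded coefficient = 1.1200.

1.1200


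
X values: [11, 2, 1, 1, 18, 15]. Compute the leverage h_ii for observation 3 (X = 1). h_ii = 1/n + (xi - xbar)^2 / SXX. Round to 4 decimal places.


n = 6, xbar = 8.0000.
SXX = sum((xi - xbar)^2) = 292.0000.
h = 1/6 + (1 - 8.0000)^2 / 292.0000 = 0.3345.

0.3345


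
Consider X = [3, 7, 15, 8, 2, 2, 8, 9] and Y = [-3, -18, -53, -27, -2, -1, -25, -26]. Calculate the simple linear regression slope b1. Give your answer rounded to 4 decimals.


Calculate xbar = 6.7500, ybar = -19.3750.
S_xx = 135.5000, S_xy = -539.7500.
Using b1 = S_xy / S_xx = -539.7500 / 135.5000, we get b1 = -3.9834.

-3.9834


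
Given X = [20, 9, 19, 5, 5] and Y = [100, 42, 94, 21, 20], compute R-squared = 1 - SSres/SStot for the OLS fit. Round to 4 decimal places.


Fit the OLS line: b0 = -5.7646, b1 = 5.2728.
SSres = 0.8859.
SStot = 6095.2000.
R^2 = 1 - 0.8859/6095.2000 = 0.9999.

0.9999


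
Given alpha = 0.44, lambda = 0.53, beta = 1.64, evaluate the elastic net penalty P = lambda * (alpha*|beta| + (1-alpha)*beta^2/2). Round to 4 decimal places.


Compute:
L1 = 0.44 * 1.64 = 0.7216.
L2 = 0.56 * 1.64^2 / 2 = 0.7531.
Penalty = 0.53 * (0.7216 + 0.7531) = 0.7816.

0.7816


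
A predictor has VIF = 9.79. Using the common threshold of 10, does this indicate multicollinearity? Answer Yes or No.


The threshold is 10.
VIF = 9.79 is < 10.
Multicollinearity indication: No.

No


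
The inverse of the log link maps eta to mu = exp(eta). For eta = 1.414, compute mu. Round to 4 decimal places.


mu = exp(eta) = exp(1.414).
= 4.1124.

4.1124


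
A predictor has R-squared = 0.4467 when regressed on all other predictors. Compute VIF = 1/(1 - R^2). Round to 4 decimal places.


VIF = 1 / (1 - 0.4467).
= 1 / 0.5533 = 1.8073.

1.8073


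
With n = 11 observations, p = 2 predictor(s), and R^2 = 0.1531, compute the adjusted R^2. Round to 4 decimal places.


Using the formula:
(1 - 0.1531) = 0.8469.
Multiply by 10/8: 0.8469 * 10 = 8.4690, then 8.4690 / 8 = 1.0586.
Adj R^2 = 1 - 1.0586 = -0.0586.

-0.0586


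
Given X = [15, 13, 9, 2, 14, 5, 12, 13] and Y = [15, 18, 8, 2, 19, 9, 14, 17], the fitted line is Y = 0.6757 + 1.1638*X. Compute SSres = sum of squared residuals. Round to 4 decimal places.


Predicted values from Y = 0.6757 + 1.1638*X.
Residuals: [-3.1327, 2.1949, -3.1499, -1.0033, 2.0311, 2.5053, -0.6413, 1.1949].
SSres = 37.8008.

37.8008


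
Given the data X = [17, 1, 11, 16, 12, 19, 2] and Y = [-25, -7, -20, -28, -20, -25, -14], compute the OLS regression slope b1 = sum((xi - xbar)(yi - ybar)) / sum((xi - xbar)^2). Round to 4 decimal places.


The sample means are xbar = 11.1429 and ybar = -19.8571.
Compute S_xx = 306.8571 and S_xy = -294.1429.
Slope b1 = S_xy / S_xx = -294.1429 / 306.8571 = -0.9586.

-0.9586


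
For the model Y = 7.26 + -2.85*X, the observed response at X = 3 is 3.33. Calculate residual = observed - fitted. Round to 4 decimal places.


Compute yhat = 7.26 + (-2.85)(3) = -1.2900.
Residual = actual - predicted = 3.33 - -1.2900 = 4.6200.

4.6200


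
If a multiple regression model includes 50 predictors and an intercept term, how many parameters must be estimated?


Each predictor gets one coefficient, plus one intercept.
Total parameters = 50 + 1 = 51.

51


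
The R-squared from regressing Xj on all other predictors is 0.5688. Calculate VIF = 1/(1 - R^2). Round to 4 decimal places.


VIF = 1 / (1 - 0.5688).
= 1 / 0.4312 = 2.3191.

2.3191


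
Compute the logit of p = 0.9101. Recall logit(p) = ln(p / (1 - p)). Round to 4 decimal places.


The odds are p/(1-p) = 0.9101 / 0.0899 = 10.1235.
logit(p) = ln(10.1235) = 2.3149.

2.3149


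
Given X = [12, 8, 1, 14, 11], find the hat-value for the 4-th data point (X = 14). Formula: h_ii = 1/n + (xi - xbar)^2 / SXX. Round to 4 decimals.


Mean of X: xbar = 9.2000.
SXX = 102.8000.
For X = 14: h = 1/5 + (14 - 9.2000)^2/102.8000 = 0.4241.

0.4241


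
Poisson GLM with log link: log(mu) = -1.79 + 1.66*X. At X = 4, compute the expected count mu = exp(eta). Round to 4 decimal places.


eta = -1.79 + 1.66 * 4 = 4.8500.
mu = exp(4.8500) = 127.7404.

127.7404


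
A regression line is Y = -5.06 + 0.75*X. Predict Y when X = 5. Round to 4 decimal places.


Substitute X = 5 into the equation:
Y = -5.06 + 0.75 * 5 = -5.06 + 3.7500 = -1.3100.

-1.3100


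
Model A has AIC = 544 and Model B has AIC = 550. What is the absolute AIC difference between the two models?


Compute |544 - 550| = 6.
Model A has the smaller AIC.

6


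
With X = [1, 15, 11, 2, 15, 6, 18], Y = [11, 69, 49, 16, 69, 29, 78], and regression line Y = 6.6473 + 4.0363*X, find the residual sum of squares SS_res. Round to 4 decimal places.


Predicted values from Y = 6.6473 + 4.0363*X.
Residuals: [0.3164, 1.8082, -2.0466, 1.2801, 1.8082, -1.8651, -1.3007].
SSres = 17.6369.

17.6369


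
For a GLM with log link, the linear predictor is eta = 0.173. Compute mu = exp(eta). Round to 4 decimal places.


The inverse log link gives:
mu = exp(0.173) = 1.1889.

1.1889


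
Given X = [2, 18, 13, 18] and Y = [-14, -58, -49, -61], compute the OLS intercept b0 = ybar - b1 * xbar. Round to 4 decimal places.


First find the slope: b1 = -2.8492.
Means: xbar = 12.7500, ybar = -45.5000.
b0 = ybar - b1 * xbar = -45.5000 - -2.8492 * 12.7500 = -9.1728.

-9.1728


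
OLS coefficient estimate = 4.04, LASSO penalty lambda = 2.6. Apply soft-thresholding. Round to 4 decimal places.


Absolute value: |4.04| = 4.04.
Compare to lambda = 2.6.
Since |beta| > lambda, coefficient = sign(beta)*(|beta| - lambda) = 1.4400.

1.4400


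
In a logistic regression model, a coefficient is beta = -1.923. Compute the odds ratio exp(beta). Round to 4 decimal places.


Odds ratio = exp(beta) = exp(-1.923).
= 0.1462.

0.1462


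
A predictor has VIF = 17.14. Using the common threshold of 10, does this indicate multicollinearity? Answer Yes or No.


The threshold is 10.
VIF = 17.14 is >= 10.
Multicollinearity indication: Yes.

Yes


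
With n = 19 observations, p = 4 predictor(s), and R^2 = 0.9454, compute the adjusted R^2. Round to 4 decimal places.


Plug in: Adj R^2 = 1 - (1 - 0.9454) * 18/14.
= 1 - 0.0546 * 18/14
= 1 - 0.9828 / 14
= 1 - 0.0702 = 0.9298.

0.9298


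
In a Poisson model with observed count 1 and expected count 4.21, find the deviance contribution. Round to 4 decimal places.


Compute y*ln(y/mu) = 1*ln(1/4.21) = 1*-1.437463 = -1.437463.
y - mu = -3.21.
D = 2*(-1.437463 - (-3.21)) = 3.545074, which rounds to 3.5451.

3.5451


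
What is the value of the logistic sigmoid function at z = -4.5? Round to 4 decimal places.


exp(4.5000) = 90.0171.
1 + exp(-z) = 91.0171.
sigmoid = 1/91.0171 = 0.0110.

0.0110


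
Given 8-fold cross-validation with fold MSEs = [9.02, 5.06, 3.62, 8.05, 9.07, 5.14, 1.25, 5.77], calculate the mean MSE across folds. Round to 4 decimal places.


Total MSE across folds = 46.9800.
CV-MSE = 46.9800/8 = 5.8725.

5.8725


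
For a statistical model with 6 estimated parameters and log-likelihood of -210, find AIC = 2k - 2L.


AIC = 2k - 2*loglik = 2(6) - 2(-210).
= 12 + 420 = 432.

432


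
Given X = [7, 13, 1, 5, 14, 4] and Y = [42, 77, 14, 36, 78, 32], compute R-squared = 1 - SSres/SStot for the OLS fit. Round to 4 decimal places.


Fit the OLS line: b0 = 10.0350, b1 = 4.9725.
SSres = 22.7325.
SStot = 3319.5000.
R^2 = 1 - 22.7325/3319.5000 = 0.9932.

0.9932


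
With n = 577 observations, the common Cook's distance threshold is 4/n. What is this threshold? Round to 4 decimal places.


Using the rule of thumb:
Threshold = 4 / 577 = 0.0069.

0.0069


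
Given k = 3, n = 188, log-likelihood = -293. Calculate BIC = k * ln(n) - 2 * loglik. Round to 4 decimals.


Compute k*ln(n) = 3*ln(188) = 3*5.236442 = 15.709326.
Then -2*loglik = 586.
BIC = 15.709326 + 586 = 601.709326, which rounds to 601.7093.

601.7093


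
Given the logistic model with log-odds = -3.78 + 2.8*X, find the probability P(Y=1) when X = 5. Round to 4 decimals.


Linear predictor: z = -3.78 + 2.8 * 5 = 10.2200.
P = 1/(1 + exp(-10.2200)) = 1/(1 + 0.0000) = 1.0000.

1.0000


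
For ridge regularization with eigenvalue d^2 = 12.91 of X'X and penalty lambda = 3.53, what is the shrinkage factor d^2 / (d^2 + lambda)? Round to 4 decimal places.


Denominator = d^2 + lambda = 12.91 + 3.53 = 16.4400.
Shrinkage = 12.91 / 16.4400 = 0.7853.

0.7853


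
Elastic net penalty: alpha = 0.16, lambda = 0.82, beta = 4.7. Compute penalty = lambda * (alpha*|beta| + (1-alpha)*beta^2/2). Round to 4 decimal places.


alpha * |beta| = 0.16 * 4.7 = 0.7520.
(1-alpha) * beta^2/2 = 0.84 * 22.0900/2 = 9.2778.
Total = 0.82 * (0.7520 + 9.2778) = 8.2244.

8.2244


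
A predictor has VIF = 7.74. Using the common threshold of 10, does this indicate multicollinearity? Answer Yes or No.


Check: VIF = 7.74 vs threshold = 10.
Since 7.74 < 10, the answer is No.

No


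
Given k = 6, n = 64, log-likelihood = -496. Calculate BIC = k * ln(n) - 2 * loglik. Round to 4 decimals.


Compute k*ln(n) = 6*ln(64) = 6*4.158883 = 24.953298.
Then -2*loglik = 992.
BIC = 24.953298 + 992 = 1016.953298, which rounds to 1016.9533.

1016.9533


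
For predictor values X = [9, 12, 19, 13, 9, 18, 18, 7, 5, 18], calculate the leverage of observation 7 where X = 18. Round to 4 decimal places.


n = 10, xbar = 12.8000.
SXX = sum((xi - xbar)^2) = 243.6000.
h = 1/10 + (18 - 12.8000)^2 / 243.6000 = 0.2110.

0.2110


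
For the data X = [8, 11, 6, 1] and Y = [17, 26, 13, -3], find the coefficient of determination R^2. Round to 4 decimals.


Fit the OLS line: b0 = -5.4528, b1 = 2.8774.
SSres = 1.9528.
SStot = 440.7500.
R^2 = 1 - 1.9528/440.7500 = 0.9956.

0.9956


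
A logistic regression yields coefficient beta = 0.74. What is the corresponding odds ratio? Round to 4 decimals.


Odds ratio = exp(beta) = exp(0.74).
= 2.0959.

2.0959


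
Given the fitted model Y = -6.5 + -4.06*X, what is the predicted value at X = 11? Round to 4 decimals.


Plug X = 11 into Y = -6.5 + -4.06*X:
Y = -6.5 + -44.6600 = -51.1600.

-51.1600


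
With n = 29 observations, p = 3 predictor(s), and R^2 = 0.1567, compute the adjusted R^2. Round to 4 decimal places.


Adjusted R^2 = 1 - (1 - R^2) * (n-1)/(n-p-1).
(1 - R^2) = 0.8433.
(n-1)/(n-p-1) = 28/25.
(1 - R^2) * (n-1) = 0.8433 * 28 = 23.6124.
Divide by (n-p-1): 23.6124 / 25 = 0.9445.
Adj R^2 = 1 - 0.9445 = 0.0555.

0.0555


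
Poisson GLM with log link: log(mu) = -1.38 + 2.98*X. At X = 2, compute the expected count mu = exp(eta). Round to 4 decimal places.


eta = -1.38 + 2.98 * 2 = 4.5800.
mu = exp(4.5800) = 97.5144.

97.5144


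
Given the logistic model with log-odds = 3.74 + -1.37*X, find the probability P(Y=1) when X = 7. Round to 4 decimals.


Linear predictor: z = 3.74 + -1.37 * 7 = -5.8500.
P = 1/(1 + exp(5.8500)) = 1/(1 + 347.2344) = 0.0029.

0.0029


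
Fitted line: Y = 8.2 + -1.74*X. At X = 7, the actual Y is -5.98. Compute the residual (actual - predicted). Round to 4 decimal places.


Fitted value at X = 7 is yhat = 8.2 + -1.74*7 = -3.9800.
Residual = -5.98 - -3.9800 = -2.0000.

-2.0000


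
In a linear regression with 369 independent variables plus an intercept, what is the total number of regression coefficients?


Each predictor gets one coefficient, plus one intercept.
Total parameters = 369 + 1 = 370.

370


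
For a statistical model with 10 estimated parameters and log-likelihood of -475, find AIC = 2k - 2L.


AIC = 2k - 2*loglik = 2(10) - 2(-475).
= 20 + 950 = 970.

970


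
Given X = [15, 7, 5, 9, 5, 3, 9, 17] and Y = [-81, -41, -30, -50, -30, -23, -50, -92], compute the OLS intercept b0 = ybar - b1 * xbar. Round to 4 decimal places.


The slope is b1 = -5.0219.
Sample means are xbar = 8.7500 and ybar = -49.6250.
Intercept: b0 = -49.6250 - (-5.0219)(8.7500) = -5.6837.

-5.6837


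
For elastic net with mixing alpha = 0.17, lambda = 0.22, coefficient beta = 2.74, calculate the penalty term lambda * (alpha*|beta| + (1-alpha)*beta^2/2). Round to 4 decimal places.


Compute:
L1 = 0.17 * 2.74 = 0.4658.
L2 = 0.83 * 2.74^2 / 2 = 3.1157.
Penalty = 0.22 * (0.4658 + 3.1157) = 0.7879.

0.7879


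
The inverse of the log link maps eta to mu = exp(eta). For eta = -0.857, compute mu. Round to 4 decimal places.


Apply the inverse link:
mu = e^-0.857 = 0.4244.

0.4244


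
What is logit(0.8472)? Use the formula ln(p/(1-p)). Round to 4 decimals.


1 - p = 0.1528.
p/(1-p) = 5.5445.
logit = ln(5.5445) = 1.7128.

1.7128


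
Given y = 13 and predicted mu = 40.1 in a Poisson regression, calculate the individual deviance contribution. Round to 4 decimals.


First: ln(13/40.1) = -1.126427.
Then: 13 * -1.126427 = -14.643551.
y - mu = 13 - 40.1 = -27.1.
D = 2(-14.643551 - -27.1) = 24.912898, which rounds to 24.9129.

24.9129


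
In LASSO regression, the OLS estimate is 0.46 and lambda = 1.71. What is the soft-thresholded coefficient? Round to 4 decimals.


Check: |0.46| = 0.46 vs lambda = 1.71.
Since |beta| <= lambda, the coefficient is set to 0.
Soft-thresholded coefficient = 0.0000.

0.0000


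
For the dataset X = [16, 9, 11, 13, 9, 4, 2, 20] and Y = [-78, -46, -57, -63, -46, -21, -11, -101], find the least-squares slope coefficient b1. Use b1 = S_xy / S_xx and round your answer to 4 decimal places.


The sample means are xbar = 10.5000 and ybar = -52.8750.
Compute S_xx = 246.0000 and S_xy = -1206.5000.
Slope b1 = S_xy / S_xx = -1206.5000 / 246.0000 = -4.9045.

-4.9045


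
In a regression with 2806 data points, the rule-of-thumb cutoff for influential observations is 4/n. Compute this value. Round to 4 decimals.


The threshold is 4/n.
4/2806 = 0.0014.

0.0014


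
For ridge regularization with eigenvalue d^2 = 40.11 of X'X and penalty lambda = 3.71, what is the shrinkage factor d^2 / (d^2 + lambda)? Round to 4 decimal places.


Compute the denominator: 40.11 + 3.71 = 43.8200.
Shrinkage factor = 40.11 / 43.8200 = 0.9153.

0.9153


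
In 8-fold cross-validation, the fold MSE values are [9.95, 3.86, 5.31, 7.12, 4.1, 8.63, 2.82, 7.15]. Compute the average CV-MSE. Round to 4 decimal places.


Sum of fold MSEs = 48.9400.
Average = 48.9400 / 8 = 6.1175.

6.1175


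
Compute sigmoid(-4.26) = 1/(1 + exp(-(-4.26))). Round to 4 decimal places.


First, exp(4.2600) = 70.8100.
Then sigma(z) = 1/(1 + 70.8100) = 0.0139.

0.0139


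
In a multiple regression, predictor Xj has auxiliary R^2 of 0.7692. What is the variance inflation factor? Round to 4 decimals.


Denominator: 1 - 0.7692 = 0.2308.
VIF = 1 / 0.2308 = 4.3328.

4.3328


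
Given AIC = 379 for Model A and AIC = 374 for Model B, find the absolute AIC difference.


Compute |379 - 374| = 5.
Model B has the smaller AIC.

5


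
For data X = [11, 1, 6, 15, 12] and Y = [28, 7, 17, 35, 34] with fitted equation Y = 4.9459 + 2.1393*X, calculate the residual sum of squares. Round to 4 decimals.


Compute predicted values, then residuals = yi - yhat_i.
Residuals: [-0.4782, -0.0852, -0.7817, -2.0354, 3.3825].
SSres = sum(residual^2) = 16.4311.

16.4311


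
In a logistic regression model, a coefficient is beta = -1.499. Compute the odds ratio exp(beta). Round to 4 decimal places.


Odds ratio = exp(beta) = exp(-1.499).
= 0.2234.

0.2234


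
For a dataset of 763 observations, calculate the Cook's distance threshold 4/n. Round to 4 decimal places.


Using the rule of thumb:
Threshold = 4 / 763 = 0.0052.

0.0052


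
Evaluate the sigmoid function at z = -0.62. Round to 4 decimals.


First, exp(0.6200) = 1.8589.
Then sigma(z) = 1/(1 + 1.8589) = 0.3498.

0.3498


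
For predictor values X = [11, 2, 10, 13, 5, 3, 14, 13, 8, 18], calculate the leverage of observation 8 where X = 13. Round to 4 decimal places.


Compute xbar = 9.7000 with n = 10 observations.
SXX = 240.1000.
Leverage = 1/10 + (13 - 9.7000)^2/240.1000 = 0.1454.

0.1454


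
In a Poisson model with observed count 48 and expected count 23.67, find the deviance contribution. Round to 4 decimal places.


Compute y*ln(y/mu) = 48*ln(48/23.67) = 48*0.706993 = 33.935664.
y - mu = 24.33.
D = 2*(33.935664 - (24.33)) = 19.211328, which rounds to 19.2113.

19.2113


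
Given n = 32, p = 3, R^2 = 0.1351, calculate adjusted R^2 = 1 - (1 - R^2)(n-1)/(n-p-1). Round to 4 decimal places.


Adjusted R^2 = 1 - (1 - R^2) * (n-1)/(n-p-1).
(1 - R^2) = 0.8649.
(n-1)/(n-p-1) = 31/28.
(1 - R^2) * (n-1) = 0.8649 * 31 = 26.8119.
Divide by (n-p-1): 26.8119 / 28 = 0.9576.
Adj R^2 = 1 - 0.9576 = 0.0424.

0.0424


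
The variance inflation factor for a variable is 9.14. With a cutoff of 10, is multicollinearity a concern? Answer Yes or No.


Check: VIF = 9.14 vs threshold = 10.
Since 9.14 < 10, the answer is No.

No


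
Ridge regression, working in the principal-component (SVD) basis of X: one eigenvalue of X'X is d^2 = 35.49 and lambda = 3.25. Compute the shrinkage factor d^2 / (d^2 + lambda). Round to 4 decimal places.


Compute the denominator: 35.49 + 3.25 = 38.7400.
Shrinkage factor = 35.49 / 38.7400 = 0.9161.

0.9161


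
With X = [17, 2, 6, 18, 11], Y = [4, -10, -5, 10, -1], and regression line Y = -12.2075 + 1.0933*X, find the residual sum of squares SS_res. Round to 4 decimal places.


For each point, residual = actual - predicted.
Residuals: [-2.3786, 0.0209, 0.6477, 2.5281, -0.8188].
Sum of squared residuals = 13.1394.

13.1394


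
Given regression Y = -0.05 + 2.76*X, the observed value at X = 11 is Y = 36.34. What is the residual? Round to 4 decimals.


Fitted value at X = 11 is yhat = -0.05 + 2.76*11 = 30.3100.
Residual = 36.34 - 30.3100 = 6.0300.

6.0300


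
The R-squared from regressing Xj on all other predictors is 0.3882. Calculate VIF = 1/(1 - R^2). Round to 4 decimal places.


Denominator: 1 - 0.3882 = 0.6118.
VIF = 1 / 0.6118 = 1.6345.

1.6345


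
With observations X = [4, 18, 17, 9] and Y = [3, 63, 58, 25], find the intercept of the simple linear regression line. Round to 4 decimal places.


First find the slope: b1 = 4.2463.
Means: xbar = 12.0000, ybar = 37.2500.
b0 = ybar - b1 * xbar = 37.2500 - 4.2463 * 12.0000 = -13.7052.

-13.7052


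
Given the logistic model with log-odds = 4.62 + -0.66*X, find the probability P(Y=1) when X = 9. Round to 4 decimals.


Compute z = 4.62 + (-0.66)(9) = -1.3200.
exp(-z) = 3.7434.
P = 1/(1 + 3.7434) = 0.2108.

0.2108


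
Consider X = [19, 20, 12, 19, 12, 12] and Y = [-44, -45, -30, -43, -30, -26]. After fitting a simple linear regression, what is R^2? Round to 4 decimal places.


Fit the OLS line: b0 = -3.6516, b1 = -2.0861.
SSres = 11.3975.
SStot = 365.3333.
R^2 = 1 - 11.3975/365.3333 = 0.9688.

0.9688


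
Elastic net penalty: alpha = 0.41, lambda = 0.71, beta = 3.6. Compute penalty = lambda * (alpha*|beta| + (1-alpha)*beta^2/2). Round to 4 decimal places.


alpha * |beta| = 0.41 * 3.6 = 1.4760.
(1-alpha) * beta^2/2 = 0.59 * 12.9600/2 = 3.8232.
Total = 0.71 * (1.4760 + 3.8232) = 3.7624.

3.7624


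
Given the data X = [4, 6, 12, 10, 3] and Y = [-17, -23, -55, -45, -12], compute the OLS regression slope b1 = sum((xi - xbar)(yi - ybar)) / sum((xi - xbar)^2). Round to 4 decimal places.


Calculate xbar = 7.0000, ybar = -30.4000.
S_xx = 60.0000, S_xy = -288.0000.
Using b1 = S_xy / S_xx = -288.0000 / 60.0000, we get b1 = -4.8000.

-4.8000


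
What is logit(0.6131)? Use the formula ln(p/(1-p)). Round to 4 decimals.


The odds are p/(1-p) = 0.6131 / 0.3869 = 1.5846.
logit(p) = ln(1.5846) = 0.4604.

0.4604


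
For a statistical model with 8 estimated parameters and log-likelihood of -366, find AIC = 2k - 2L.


Compute:
2k = 2*8 = 16.
-2*loglik = -2*(-366) = 732.
AIC = 16 + 732 = 748.

748


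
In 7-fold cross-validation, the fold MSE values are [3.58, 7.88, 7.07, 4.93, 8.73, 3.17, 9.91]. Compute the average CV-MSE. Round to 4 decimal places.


Sum of fold MSEs = 45.2700.
Average = 45.2700 / 7 = 6.4671.

6.4671


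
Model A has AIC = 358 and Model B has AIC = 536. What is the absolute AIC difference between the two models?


Compute |358 - 536| = 178.
Model A has the smaller AIC.

178


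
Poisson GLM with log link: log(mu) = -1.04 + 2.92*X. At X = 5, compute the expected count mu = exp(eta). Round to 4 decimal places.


Linear predictor: eta = -1.04 + (2.92)(5) = 13.5600.
Expected count: mu = exp(13.5600) = 774520.9592.

774520.9592


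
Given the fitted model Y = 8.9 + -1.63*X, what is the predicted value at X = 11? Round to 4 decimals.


Plug X = 11 into Y = 8.9 + -1.63*X:
Y = 8.9 + -17.9300 = -9.0300.

-9.0300


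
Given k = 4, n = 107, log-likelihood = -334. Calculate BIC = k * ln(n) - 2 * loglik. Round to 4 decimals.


Compute k*ln(n) = 4*ln(107) = 4*4.672829 = 18.691316.
Then -2*loglik = 668.
BIC = 18.691316 + 668 = 686.691316, which rounds to 686.6913.

686.6913


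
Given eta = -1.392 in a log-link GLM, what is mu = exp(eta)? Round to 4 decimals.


mu = exp(eta) = exp(-1.392).
= 0.2486.

0.2486


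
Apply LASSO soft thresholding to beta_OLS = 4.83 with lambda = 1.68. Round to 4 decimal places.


Check: |4.83| = 4.83 vs lambda = 1.68.
Since |beta| > lambda, coefficient = sign(beta)*(|beta| - lambda) = 3.1500.
Soft-thresholded coefficient = 3.1500.

3.1500


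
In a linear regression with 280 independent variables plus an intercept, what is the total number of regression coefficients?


Total coefficients = number of predictors + 1 (for the intercept).
= 280 + 1 = 281.

281


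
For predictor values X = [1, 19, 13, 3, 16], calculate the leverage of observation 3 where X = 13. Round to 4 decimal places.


Compute xbar = 10.4000 with n = 5 observations.
SXX = 255.2000.
Leverage = 1/5 + (13 - 10.4000)^2/255.2000 = 0.2265.

0.2265


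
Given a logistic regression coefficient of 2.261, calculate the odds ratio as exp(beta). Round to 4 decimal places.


Odds ratio = exp(beta) = exp(2.261).
= 9.5927.

9.5927


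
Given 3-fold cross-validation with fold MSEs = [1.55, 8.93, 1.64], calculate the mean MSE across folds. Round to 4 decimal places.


Add all fold MSEs: 12.1200.
Divide by k = 3: 12.1200/3 = 4.0400.

4.0400


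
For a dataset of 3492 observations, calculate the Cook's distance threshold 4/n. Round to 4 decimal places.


Cook's distance cutoff = 4/n = 4/3492.
= 0.0011.

0.0011


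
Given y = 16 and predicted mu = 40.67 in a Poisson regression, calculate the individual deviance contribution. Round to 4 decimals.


y/mu = 16/40.67 = 0.393410 (approx.), and ln(16/40.67) = -0.932902.
y * ln(y/mu) = 16 * -0.932902 = -14.926432.
y - mu = -24.67.
D = 2 * (-14.926432 - -24.67) = 19.487136, which rounds to 19.4871.

19.4871


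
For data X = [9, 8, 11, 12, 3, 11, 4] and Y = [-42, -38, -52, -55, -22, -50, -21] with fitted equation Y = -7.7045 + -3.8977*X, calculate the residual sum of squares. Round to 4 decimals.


For each point, residual = actual - predicted.
Residuals: [0.7838, 0.8861, -1.4208, -0.5231, -2.6024, 0.5792, 2.2953].
Sum of squared residuals = 16.0682.

16.0682


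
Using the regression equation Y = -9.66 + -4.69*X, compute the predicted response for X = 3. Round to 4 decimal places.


Plug X = 3 into Y = -9.66 + -4.69*X:
Y = -9.66 + -14.0700 = -23.7300.

-23.7300


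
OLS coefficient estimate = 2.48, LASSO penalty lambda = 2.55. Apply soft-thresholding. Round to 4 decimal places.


|beta_OLS| = 2.48.
lambda = 2.55.
Since |beta| <= lambda, the coefficient is set to 0.
Result = 0.0000.

0.0000


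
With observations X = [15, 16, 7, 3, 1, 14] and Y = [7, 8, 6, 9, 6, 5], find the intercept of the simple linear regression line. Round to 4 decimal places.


Compute b1 = -0.0219 from the OLS formula.
With xbar = 9.3333 and ybar = 6.8333, the intercept is:
b0 = 6.8333 - -0.0219 * 9.3333 = 7.0375.

7.0375


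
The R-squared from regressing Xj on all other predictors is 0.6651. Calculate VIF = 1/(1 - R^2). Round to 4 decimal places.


Using VIF = 1/(1 - R^2_j):
1 - 0.6651 = 0.3349.
VIF = 2.9860.

2.9860


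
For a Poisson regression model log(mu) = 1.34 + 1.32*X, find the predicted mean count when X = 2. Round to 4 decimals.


eta = 1.34 + 1.32 * 2 = 3.9800.
mu = exp(3.9800) = 53.5170.

53.5170


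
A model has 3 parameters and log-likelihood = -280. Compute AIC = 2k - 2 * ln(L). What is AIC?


Compute:
2k = 2*3 = 6.
-2*loglik = -2*(-280) = 560.
AIC = 6 + 560 = 566.

566


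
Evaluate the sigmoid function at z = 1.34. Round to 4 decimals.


Compute exp(-1.3400) = 0.2618.
Sigmoid = 1 / (1 + 0.2618) = 1 / 1.2618 = 0.7925.

0.7925


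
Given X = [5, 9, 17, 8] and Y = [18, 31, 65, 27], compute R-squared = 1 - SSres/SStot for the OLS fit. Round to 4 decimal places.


Fit the OLS line: b0 = -3.7810, b1 = 4.0032.
SSres = 6.7492.
SStot = 1268.7500.
R^2 = 1 - 6.7492/1268.7500 = 0.9947.

0.9947


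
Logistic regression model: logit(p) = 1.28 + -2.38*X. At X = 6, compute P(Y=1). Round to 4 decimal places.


Linear predictor: z = 1.28 + -2.38 * 6 = -13.0000.
P = 1/(1 + exp(13.0000)) = 1/(1 + 442413.3920) = 0.0000.

0.0000


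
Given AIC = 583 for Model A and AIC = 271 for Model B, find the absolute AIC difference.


Absolute difference = |583 - 271| = 312.
The model with lower AIC (B) is preferred.

312


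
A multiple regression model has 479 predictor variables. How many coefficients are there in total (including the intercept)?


Each predictor gets one coefficient, plus one intercept.
Total parameters = 479 + 1 = 480.

480


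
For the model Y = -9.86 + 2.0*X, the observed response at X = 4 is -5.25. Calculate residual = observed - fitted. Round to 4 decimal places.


Compute yhat = -9.86 + (2.0)(4) = -1.8600.
Residual = actual - predicted = -5.25 - -1.8600 = -3.3900.

-3.3900


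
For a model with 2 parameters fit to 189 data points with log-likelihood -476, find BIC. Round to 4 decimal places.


Compute k*ln(n) = 2*ln(189) = 2*5.241747 = 10.483494.
Then -2*loglik = 952.
BIC = 10.483494 + 952 = 962.483494, which rounds to 962.4835.

962.4835


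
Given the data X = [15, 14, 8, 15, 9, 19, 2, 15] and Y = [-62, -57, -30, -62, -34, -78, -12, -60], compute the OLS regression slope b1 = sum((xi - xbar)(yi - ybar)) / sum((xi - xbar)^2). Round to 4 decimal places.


The sample means are xbar = 12.1250 and ybar = -49.3750.
Compute S_xx = 204.8750 and S_xy = -820.6250.
Slope b1 = S_xy / S_xx = -820.6250 / 204.8750 = -4.0055.

-4.0055


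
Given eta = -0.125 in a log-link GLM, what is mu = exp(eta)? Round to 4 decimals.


Apply the inverse link:
mu = e^-0.125 = 0.8825.

0.8825
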